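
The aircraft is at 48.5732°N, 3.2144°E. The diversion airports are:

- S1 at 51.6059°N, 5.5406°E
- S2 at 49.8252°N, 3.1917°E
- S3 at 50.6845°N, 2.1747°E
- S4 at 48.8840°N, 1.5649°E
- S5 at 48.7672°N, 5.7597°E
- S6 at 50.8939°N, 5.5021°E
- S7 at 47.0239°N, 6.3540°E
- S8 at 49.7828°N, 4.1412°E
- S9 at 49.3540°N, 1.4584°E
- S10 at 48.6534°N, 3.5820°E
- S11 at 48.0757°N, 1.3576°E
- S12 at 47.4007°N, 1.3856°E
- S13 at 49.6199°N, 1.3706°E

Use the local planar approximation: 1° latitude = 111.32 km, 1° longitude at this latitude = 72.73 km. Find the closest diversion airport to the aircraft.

S10

Distances from 48.5732°N, 3.2144°E:
S1: 377.6205 km
S2: 139.3824 km
S3: 246.8948 km
S4: 124.8575 km
S5: 186.3751 km
S6: 307.2841 km
S7: 286.1570 km
S8: 150.5820 km
S9: 154.4852 km
S10: 28.1868 km
S11: 145.9599 km
S12: 186.3531 km
S13: 177.6493 km
Minimum: S10 at 28.1868 km.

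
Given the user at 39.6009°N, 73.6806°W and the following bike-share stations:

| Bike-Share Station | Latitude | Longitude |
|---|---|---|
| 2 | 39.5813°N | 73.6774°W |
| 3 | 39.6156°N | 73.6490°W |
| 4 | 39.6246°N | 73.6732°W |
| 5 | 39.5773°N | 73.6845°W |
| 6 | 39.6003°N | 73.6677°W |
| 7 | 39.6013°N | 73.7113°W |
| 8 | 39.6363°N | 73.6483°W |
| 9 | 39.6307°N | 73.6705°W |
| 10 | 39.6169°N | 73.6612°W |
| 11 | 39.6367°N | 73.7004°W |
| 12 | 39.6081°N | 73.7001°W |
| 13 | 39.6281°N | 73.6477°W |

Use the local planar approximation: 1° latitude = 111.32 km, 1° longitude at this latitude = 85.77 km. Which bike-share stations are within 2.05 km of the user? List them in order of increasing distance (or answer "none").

6, 12

Distances from 39.6009°N, 73.6806°W:
2: √((-0.0196·111.32)² + (0.0032·85.77)²) = √(4.760565 + 0.075330) = 2.1991 km
3: √((0.0147·111.32)² + (0.0316·85.77)²) = √(2.677818 + 7.345900) = 3.1660 km
4: √((0.0237·111.32)² + (0.0074·85.77)²) = √(6.960542 + 0.402842) = 2.7136 km
5: √((-0.0236·111.32)² + (-0.0039·85.77)²) = √(6.901928 + 0.111892) = 2.6484 km
6: √((-0.0006·111.32)² + (0.0129·85.77)²) = √(0.004461 + 1.224194) = 1.1084 km
7: √((0.0004·111.32)² + (-0.0307·85.77)²) = √(0.001983 + 6.933421) = 2.6335 km
8: √((0.0354·111.32)² + (0.0323·85.77)²) = √(15.529337 + 7.674955) = 4.8171 km
9: √((0.0298·111.32)² + (0.0101·85.77)²) = √(11.004718 + 0.750436) = 3.4286 km
10: √((0.0160·111.32)² + (0.0194·85.77)²) = √(3.172388 + 2.768690) = 2.4374 km
11: √((0.0358·111.32)² + (-0.0198·85.77)²) = √(15.882265 + 2.884039) = 4.3320 km
12: √((0.0072·111.32)² + (-0.0195·85.77)²) = √(0.642409 + 2.797306) = 1.8546 km
13: √((0.0272·111.32)² + (0.0329·85.77)²) = √(9.168203 + 7.962741) = 4.1390 km
Threshold 2.05 km: 6 (1.1084 km), 12 (1.8546 km) are within range.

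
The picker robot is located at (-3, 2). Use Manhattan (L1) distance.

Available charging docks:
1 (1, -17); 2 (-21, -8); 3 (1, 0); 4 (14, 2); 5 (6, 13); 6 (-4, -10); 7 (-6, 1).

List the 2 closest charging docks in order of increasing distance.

7, 3

Distances from (-3, 2):
1: |4| + |-19| = 4 + 19 = 23
2: |-18| + |-10| = 18 + 10 = 28
3: |4| + |-2| = 4 + 2 = 6
4: |17| + |0| = 17 + 0 = 17
5: |9| + |11| = 9 + 11 = 20
6: |-1| + |-12| = 1 + 12 = 13
7: |-3| + |-1| = 3 + 1 = 4
Sorted: 7 (4) < 3 (6) < 6 (13) < 4 (17) < …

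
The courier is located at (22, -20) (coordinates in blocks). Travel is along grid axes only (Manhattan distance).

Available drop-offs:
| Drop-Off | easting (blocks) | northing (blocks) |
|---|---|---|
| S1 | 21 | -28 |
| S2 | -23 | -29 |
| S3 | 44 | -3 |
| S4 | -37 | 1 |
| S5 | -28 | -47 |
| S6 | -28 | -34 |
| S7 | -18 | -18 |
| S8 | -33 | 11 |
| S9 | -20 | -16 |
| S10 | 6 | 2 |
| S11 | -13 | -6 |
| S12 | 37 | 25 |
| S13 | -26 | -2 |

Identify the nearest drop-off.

Distances from (22, -20):
S1: |-1| + |-8| = 1 + 8 = 9 blocks
S2: |-45| + |-9| = 45 + 9 = 54 blocks
S3: |22| + |17| = 22 + 17 = 39 blocks
S4: |-59| + |21| = 59 + 21 = 80 blocks
S5: |-50| + |-27| = 50 + 27 = 77 blocks
S6: |-50| + |-14| = 50 + 14 = 64 blocks
S7: |-40| + |2| = 40 + 2 = 42 blocks
S8: |-55| + |31| = 55 + 31 = 86 blocks
S9: |-42| + |4| = 42 + 4 = 46 blocks
S10: |-16| + |22| = 16 + 22 = 38 blocks
S11: |-35| + |14| = 35 + 14 = 49 blocks
S12: |15| + |45| = 15 + 45 = 60 blocks
S13: |-48| + |18| = 48 + 18 = 66 blocks
Minimum: S1 at 9 blocks.

S1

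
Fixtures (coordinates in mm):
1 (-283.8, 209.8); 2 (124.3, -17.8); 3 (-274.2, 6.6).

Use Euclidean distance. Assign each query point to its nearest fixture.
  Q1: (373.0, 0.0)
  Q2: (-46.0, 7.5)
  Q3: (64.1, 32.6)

Q1 at (373.0, 0.0):
  1: 689.5 mm
  2: 249.3 mm
  3: 647.2 mm
  → nearest: 2 (249.3 mm)
Q2 at (-46.0, 7.5):
  1: 312.2 mm
  2: 172.2 mm
  3: 228.2 mm
  → nearest: 2 (172.2 mm)
Q3 at (64.1, 32.6):
  1: 390.4 mm
  2: 78.5 mm
  3: 339.3 mm
  → nearest: 2 (78.5 mm)

Q1→2; Q2→2; Q3→2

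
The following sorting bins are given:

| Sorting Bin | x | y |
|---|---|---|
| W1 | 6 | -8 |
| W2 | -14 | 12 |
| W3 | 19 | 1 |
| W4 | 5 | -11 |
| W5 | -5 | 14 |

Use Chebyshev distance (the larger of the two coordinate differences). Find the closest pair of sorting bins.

Pairwise distances:
W1–W2: 20
W1–W3: 13
W1–W4: 3
W1–W5: 22
W2–W3: 33
W2–W4: 23
W2–W5: 9
W3–W4: 14
W3–W5: 24
W4–W5: 25
Closest pair: W1–W4 at 3.

W1 and W4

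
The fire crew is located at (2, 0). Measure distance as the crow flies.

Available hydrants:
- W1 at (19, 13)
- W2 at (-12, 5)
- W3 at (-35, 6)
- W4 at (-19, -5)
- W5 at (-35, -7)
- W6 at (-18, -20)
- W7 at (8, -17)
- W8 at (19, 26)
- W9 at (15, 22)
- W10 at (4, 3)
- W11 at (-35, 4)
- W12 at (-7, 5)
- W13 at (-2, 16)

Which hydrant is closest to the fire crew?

Distances from (2, 0):
W1: √((17)² + (13)²) = √(289.000 + 169.000) = 21.4
W2: √((-14)² + (5)²) = √(196.000 + 25.000) = 14.9
W3: √((-37)² + (6)²) = √(1369.000 + 36.000) = 37.5
W4: √((-21)² + (-5)²) = √(441.000 + 25.000) = 21.6
W5: √((-37)² + (-7)²) = √(1369.000 + 49.000) = 37.7
W6: √((-20)² + (-20)²) = √(400.000 + 400.000) = 28.3
W7: √((6)² + (-17)²) = √(36.000 + 289.000) = 18.0
W8: √((17)² + (26)²) = √(289.000 + 676.000) = 31.1
W9: √((13)² + (22)²) = √(169.000 + 484.000) = 25.6
W10: √((2)² + (3)²) = √(4.000 + 9.000) = 3.6
W11: √((-37)² + (4)²) = √(1369.000 + 16.000) = 37.2
W12: √((-9)² + (5)²) = √(81.000 + 25.000) = 10.3
W13: √((-4)² + (16)²) = √(16.000 + 256.000) = 16.5
Minimum: W10 at 3.6.

W10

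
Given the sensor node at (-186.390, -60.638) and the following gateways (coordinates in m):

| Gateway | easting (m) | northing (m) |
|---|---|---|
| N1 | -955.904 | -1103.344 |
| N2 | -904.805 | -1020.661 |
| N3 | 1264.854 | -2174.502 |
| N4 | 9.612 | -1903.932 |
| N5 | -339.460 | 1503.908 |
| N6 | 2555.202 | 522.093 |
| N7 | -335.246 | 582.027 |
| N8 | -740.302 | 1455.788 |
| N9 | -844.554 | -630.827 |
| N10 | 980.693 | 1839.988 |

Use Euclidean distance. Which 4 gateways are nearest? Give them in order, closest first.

Distances from (-186.390, -60.638):
N1: √((-769.514)² + (-1042.706)²) = √(592151.79620 + 1087235.80244) = 1295.912 m
N2: √((-718.415)² + (-960.023)²) = √(516120.11222 + 921644.16053) = 1199.068 m
N3: √((1451.244)² + (-2113.864)²) = √(2106109.14754 + 4468421.01050) = 2564.085 m
N4: √((196.002)² + (-1843.294)²) = √(38416.78400 + 3397732.77044) = 1853.685 m
N5: √((-153.070)² + (1564.546)²) = √(23430.42490 + 2447804.18612) = 1572.016 m
N6: √((2741.592)² + (582.731)²) = √(7516326.69446 + 339575.41836) = 2802.838 m
N7: √((-148.856)² + (642.665)²) = √(22158.10874 + 413018.30223) = 659.679 m
N8: √((-553.912)² + (1516.426)²) = √(306818.50374 + 2299547.81348) = 1614.424 m
N9: √((-658.164)² + (-570.189)²) = √(433179.85090 + 325115.49572) = 870.802 m
N10: √((1167.083)² + (1900.626)²) = √(1362082.72889 + 3612379.19188) = 2230.350 m
Sorted: N7 (659.679 m) < N9 (870.802 m) < N2 (1199.068 m) < N1 (1295.912 m) < N5 (1572.016 m) < N8 (1614.424 m) < …

N7, N9, N2, N1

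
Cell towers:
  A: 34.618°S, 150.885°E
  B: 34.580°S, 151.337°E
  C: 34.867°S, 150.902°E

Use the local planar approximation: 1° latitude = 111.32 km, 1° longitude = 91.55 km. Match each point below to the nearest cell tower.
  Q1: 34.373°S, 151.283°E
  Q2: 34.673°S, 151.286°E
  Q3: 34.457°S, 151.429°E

Q1→B; Q2→B; Q3→B

Q1 at 34.373°S, 151.283°E:
  A: 45.514 km
  B: 23.568 km
  C: 65.121 km
  → nearest: B (23.568 km)
Q2 at 34.673°S, 151.286°E:
  A: 37.219 km
  B: 11.357 km
  C: 41.259 km
  → nearest: B (11.357 km)
Q3 at 34.457°S, 151.429°E:
  A: 52.930 km
  B: 16.075 km
  C: 66.414 km
  → nearest: B (16.075 km)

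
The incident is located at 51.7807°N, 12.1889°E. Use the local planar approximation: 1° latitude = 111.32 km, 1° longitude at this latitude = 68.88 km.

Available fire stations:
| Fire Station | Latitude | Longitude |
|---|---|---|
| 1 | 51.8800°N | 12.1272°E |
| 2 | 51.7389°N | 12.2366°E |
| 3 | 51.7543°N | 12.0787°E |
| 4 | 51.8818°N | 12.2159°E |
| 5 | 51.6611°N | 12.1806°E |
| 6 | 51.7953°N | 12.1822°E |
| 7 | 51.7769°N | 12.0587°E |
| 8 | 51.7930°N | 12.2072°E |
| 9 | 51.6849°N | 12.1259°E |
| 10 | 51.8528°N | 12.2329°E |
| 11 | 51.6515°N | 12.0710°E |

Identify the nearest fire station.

6

Distances from 51.7807°N, 12.1889°E:
1: √((0.0993·111.32)² + (-0.0617·68.88)²) = √(122.192596 + 18.061616) = 11.8429 km
2: √((-0.0418·111.32)² + (0.0477·68.88)²) = √(21.652047 + 10.795010) = 5.6962 km
3: √((-0.0264·111.32)² + (-0.1102·68.88)²) = √(8.636828 + 57.616844) = 8.1396 km
4: √((0.1011·111.32)² + (0.0270·68.88)²) = √(126.662690 + 3.458707) = 11.4071 km
5: √((-0.1196·111.32)² + (-0.0083·68.88)²) = √(177.259188 + 0.326845) = 13.3261 km
6: √((0.0146·111.32)² + (-0.0067·68.88)²) = √(2.641509 + 0.212979) = 1.6895 km
7: √((-0.0038·111.32)² + (-0.1302·68.88)²) = √(0.178943 + 80.428181) = 8.9781 km
8: √((0.0123·111.32)² + (0.0183·68.88)²) = √(1.874807 + 1.588870) = 1.8611 km
9: √((-0.0958·111.32)² + (-0.0630·68.88)²) = √(113.730622 + 18.830740) = 11.5135 km
10: √((0.0721·111.32)² + (0.0440·68.88)²) = √(64.419437 + 9.185264) = 8.5793 km
11: √((-0.1292·111.32)² + (-0.1179·68.88)²) = √(206.857572 + 65.949861) = 16.5169 km
Minimum: 6 at 1.6895 km.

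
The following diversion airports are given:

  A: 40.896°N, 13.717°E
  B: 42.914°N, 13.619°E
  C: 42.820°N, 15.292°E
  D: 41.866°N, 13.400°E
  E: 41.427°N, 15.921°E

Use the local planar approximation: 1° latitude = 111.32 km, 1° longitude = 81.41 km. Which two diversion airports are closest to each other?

Pairwise distances:
A–D: 111.021 km
B–D: 118.018 km
B–C: 136.600 km
C–E: 163.305 km
C–D: 187.090 km
A–E: 188.914 km
D–E: 210.973 km
A–B: 224.785 km
A–C: 249.627 km
B–E: 250.044 km
Closest pair: A–D at 111.021 km.

A and D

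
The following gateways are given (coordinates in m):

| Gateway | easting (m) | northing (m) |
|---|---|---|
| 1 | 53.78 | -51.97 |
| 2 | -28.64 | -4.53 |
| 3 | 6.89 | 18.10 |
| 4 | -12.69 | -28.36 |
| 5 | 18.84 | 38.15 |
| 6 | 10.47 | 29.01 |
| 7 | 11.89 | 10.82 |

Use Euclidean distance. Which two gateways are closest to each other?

Pairwise distances:
1–2: √((-82.42)² + (47.44)²) = √(6793.0564 + 2250.5536) = 95.10 m
1–3: √((-46.89)² + (70.07)²) = √(2198.6721 + 4909.8049) = 84.31 m
1–4: √((-66.47)² + (23.61)²) = √(4418.2609 + 557.4321) = 70.54 m
1–5: √((-34.94)² + (90.12)²) = √(1220.8036 + 8121.6144) = 96.66 m
1–6: √((-43.31)² + (80.98)²) = √(1875.7561 + 6557.7604) = 91.83 m
1–7: √((-41.89)² + (62.79)²) = √(1754.7721 + 3942.5841) = 75.48 m
2–3: √((35.53)² + (22.63)²) = √(1262.3809 + 512.1169) = 42.12 m
2–4: √((15.95)² + (-23.83)²) = √(254.4025 + 567.8689) = 28.68 m
2–5: √((47.48)² + (42.68)²) = √(2254.3504 + 1821.5824) = 63.84 m
2–6: √((39.11)² + (33.54)²) = √(1529.5921 + 1124.9316) = 51.52 m
2–7: √((40.53)² + (15.35)²) = √(1642.6809 + 235.6225) = 43.34 m
3–4: √((-19.58)² + (-46.46)²) = √(383.3764 + 2158.5316) = 50.42 m
3–5: √((11.95)² + (20.05)²) = √(142.8025 + 402.0025) = 23.34 m
3–6: √((3.58)² + (10.91)²) = √(12.8164 + 119.0281) = 11.48 m
3–7: √((5.00)² + (-7.28)²) = √(25.0000 + 52.9984) = 8.83 m
4–5: √((31.53)² + (66.51)²) = √(994.1409 + 4423.5801) = 73.61 m
4–6: √((23.16)² + (57.37)²) = √(536.3856 + 3291.3169) = 61.87 m
4–7: √((24.58)² + (39.18)²) = √(604.1764 + 1535.0724) = 46.25 m
5–6: √((-8.37)² + (-9.14)²) = √(70.0569 + 83.5396) = 12.39 m
5–7: √((-6.95)² + (-27.33)²) = √(48.3025 + 746.9289) = 28.20 m
6–7: √((1.42)² + (-18.19)²) = √(2.0164 + 330.8761) = 18.25 m
Closest pair: 3–7 at 8.83 m.

3 and 7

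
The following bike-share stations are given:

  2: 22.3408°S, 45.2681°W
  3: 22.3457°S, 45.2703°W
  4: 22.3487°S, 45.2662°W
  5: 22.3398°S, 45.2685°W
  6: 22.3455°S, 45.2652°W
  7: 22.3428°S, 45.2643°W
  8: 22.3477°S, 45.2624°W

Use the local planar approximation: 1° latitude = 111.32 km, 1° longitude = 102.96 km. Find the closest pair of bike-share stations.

2 and 5

Pairwise distances:
2–3: √((-0.0049·111.32)² + (-0.0022·102.96)²) = √(0.297535 + 0.051308) = 0.5906 km
2–4: √((-0.0079·111.32)² + (0.0019·102.96)²) = √(0.773394 + 0.038269) = 0.9009 km
2–5: √((0.0010·111.32)² + (-0.0004·102.96)²) = √(0.012392 + 0.001696) = 0.1187 km
2–6: √((-0.0047·111.32)² + (0.0029·102.96)²) = √(0.273742 + 0.089152) = 0.6024 km
2–7: √((-0.0020·111.32)² + (0.0038·102.96)²) = √(0.049569 + 0.153075) = 0.4502 km
2–8: √((-0.0069·111.32)² + (0.0057·102.96)²) = √(0.589990 + 0.344419) = 0.9666 km
3–4: √((-0.0030·111.32)² + (0.0041·102.96)²) = √(0.111529 + 0.178199) = 0.5383 km
3–5: √((0.0059·111.32)² + (0.0018·102.96)²) = √(0.431370 + 0.034346) = 0.6824 km
3–6: √((0.0002·111.32)² + (0.0051·102.96)²) = √(0.000496 + 0.275726) = 0.5256 km
3–7: √((0.0029·111.32)² + (0.0060·102.96)²) = √(0.104218 + 0.381627) = 0.6970 km
3–8: √((-0.0020·111.32)² + (0.0079·102.96)²) = √(0.049569 + 0.661594) = 0.8433 km
4–5: √((0.0089·111.32)² + (-0.0023·102.96)²) = √(0.981582 + 0.056078) = 1.0187 km
4–6: √((0.0032·111.32)² + (0.0010·102.96)²) = √(0.126896 + 0.010601) = 0.3708 km
4–7: √((0.0059·111.32)² + (0.0019·102.96)²) = √(0.431370 + 0.038269) = 0.6853 km
4–8: √((0.0010·111.32)² + (0.0038·102.96)²) = √(0.012392 + 0.153075) = 0.4068 km
5–6: √((-0.0057·111.32)² + (0.0033·102.96)²) = √(0.402621 + 0.115442) = 0.7198 km
5–7: √((-0.0030·111.32)² + (0.0042·102.96)²) = √(0.111529 + 0.186997) = 0.5464 km
5–8: √((-0.0079·111.32)² + (0.0061·102.96)²) = √(0.773394 + 0.394454) = 1.0807 km
6–7: √((0.0027·111.32)² + (0.0009·102.96)²) = √(0.090339 + 0.008587) = 0.3145 km
6–8: √((-0.0022·111.32)² + (0.0028·102.96)²) = √(0.059978 + 0.083110) = 0.3783 km
7–8: √((-0.0049·111.32)² + (0.0019·102.96)²) = √(0.297535 + 0.038269) = 0.5795 km
Closest pair: 2–5 at 0.1187 km.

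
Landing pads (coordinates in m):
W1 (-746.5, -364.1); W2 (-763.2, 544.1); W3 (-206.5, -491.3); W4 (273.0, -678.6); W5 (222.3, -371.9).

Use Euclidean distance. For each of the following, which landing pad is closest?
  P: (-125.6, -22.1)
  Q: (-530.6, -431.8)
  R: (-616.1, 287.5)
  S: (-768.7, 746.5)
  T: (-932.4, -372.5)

P at (-125.6, -22.1):
  W1: 708.9 m
  W2: 852.7 m
  W3: 476.1 m
  W4: 768.0 m
  W5: 493.4 m
  → nearest: W3 (476.1 m)
Q at (-530.6, -431.8):
  W1: 226.3 m
  W2: 1003.2 m
  W3: 329.5 m
  W4: 840.6 m
  W5: 755.3 m
  → nearest: W1 (226.3 m)
R at (-616.1, 287.5):
  W1: 664.5 m
  W2: 295.8 m
  W3: 879.9 m
  W4: 1313.0 m
  W5: 1066.6 m
  → nearest: W2 (295.8 m)
S at (-768.7, 746.5):
  W1: 1110.8 m
  W2: 202.5 m
  W3: 1359.5 m
  W4: 1765.2 m
  W5: 1494.3 m
  → nearest: W2 (202.5 m)
T at (-932.4, -372.5):
  W1: 186.1 m
  W2: 932.1 m
  W3: 735.6 m
  W4: 1243.7 m
  W5: 1154.7 m
  → nearest: W1 (186.1 m)

P→W3; Q→W1; R→W2; S→W2; T→W1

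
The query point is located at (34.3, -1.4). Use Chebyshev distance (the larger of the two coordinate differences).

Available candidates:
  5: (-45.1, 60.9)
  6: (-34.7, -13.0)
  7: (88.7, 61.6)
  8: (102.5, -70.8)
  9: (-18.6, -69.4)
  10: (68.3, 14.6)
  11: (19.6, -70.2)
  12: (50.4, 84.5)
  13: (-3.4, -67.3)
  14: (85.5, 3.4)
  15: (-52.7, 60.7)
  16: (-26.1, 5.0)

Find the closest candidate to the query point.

10

Distances from (34.3, -1.4):
5: max(|-79.4|, |62.3|) = 79.4
6: max(|-69.0|, |-11.6|) = 69.0
7: max(|54.4|, |63.0|) = 63.0
8: max(|68.2|, |-69.4|) = 69.4
9: max(|-52.9|, |-68.0|) = 68.0
10: max(|34.0|, |16.0|) = 34.0
11: max(|-14.7|, |-68.8|) = 68.8
12: max(|16.1|, |85.9|) = 85.9
13: max(|-37.7|, |-65.9|) = 65.9
14: max(|51.2|, |4.8|) = 51.2
15: max(|-87.0|, |62.1|) = 87.0
16: max(|-60.4|, |6.4|) = 60.4
Minimum: 10 at 34.0.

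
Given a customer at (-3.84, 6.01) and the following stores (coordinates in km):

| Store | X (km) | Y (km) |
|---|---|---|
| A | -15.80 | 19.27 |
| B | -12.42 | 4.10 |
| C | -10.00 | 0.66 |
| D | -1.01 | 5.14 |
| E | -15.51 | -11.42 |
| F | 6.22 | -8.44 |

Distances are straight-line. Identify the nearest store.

Distances from (-3.84, 6.01):
A: √((-11.96)² + (13.26)²) = √(143.0416 + 175.8276) = 17.86 km
B: √((-8.58)² + (-1.91)²) = √(73.6164 + 3.6481) = 8.79 km
C: √((-6.16)² + (-5.35)²) = √(37.9456 + 28.6225) = 8.16 km
D: √((2.83)² + (-0.87)²) = √(8.0089 + 0.7569) = 2.96 km
E: √((-11.67)² + (-17.43)²) = √(136.1889 + 303.8049) = 20.98 km
F: √((10.06)² + (-14.45)²) = √(101.2036 + 208.8025) = 17.61 km
Minimum: D at 2.96 km.

D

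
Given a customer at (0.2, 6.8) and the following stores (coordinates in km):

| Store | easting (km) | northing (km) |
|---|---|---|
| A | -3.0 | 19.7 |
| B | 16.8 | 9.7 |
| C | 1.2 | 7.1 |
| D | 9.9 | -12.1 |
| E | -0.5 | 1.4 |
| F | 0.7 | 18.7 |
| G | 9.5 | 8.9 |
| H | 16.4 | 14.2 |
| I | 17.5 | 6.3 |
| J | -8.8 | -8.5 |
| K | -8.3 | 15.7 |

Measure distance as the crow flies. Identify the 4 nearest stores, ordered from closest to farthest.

Distances from (0.2, 6.8):
A: 13.29 km
B: 16.85 km
C: 1.04 km
D: 21.24 km
E: 5.45 km
F: 11.91 km
G: 9.53 km
H: 17.81 km
I: 17.31 km
J: 17.75 km
K: 12.31 km
Sorted: C (1.04 km) < E (5.45 km) < G (9.53 km) < F (11.91 km) < K (12.31 km) < A (13.29 km) < …

C, E, G, F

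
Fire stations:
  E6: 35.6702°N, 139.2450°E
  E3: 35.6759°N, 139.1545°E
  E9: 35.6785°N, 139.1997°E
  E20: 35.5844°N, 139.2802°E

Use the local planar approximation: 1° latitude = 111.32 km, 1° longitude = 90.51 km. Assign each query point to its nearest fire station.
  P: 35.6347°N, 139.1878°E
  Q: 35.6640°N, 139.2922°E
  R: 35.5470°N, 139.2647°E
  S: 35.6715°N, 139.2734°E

P at 35.6347°N, 139.1878°E:
  E6: √((0.0355·111.32)² + (0.0572·90.51)²) = √(15.617197 + 26.803110) = 6.5131 km
  E3: √((0.0412·111.32)² + (-0.0333·90.51)²) = √(21.034918 + 9.084094) = 5.4881 km
  E9: √((0.0438·111.32)² + (0.0119·90.51)²) = √(23.773582 + 1.160078) = 4.9934 km
  E20: √((-0.0503·111.32)² + (0.0924·90.51)²) = √(31.353236 + 69.941843) = 10.0645 km
  → nearest: E9 (4.9934 km)
Q at 35.6640°N, 139.2922°E:
  E6: √((0.0062·111.32)² + (-0.0472·90.51)²) = √(0.476354 + 18.250599) = 4.3275 km
  E3: √((0.0119·111.32)² + (-0.1377·90.51)²) = √(1.754851 + 155.332027) = 12.5334 km
  E9: √((0.0145·111.32)² + (-0.0925·90.51)²) = √(2.605448 + 70.093314) = 8.5264 km
  E20: √((-0.0796·111.32)² + (-0.0120·90.51)²) = √(78.518597 + 1.179657) = 8.9274 km
  → nearest: E6 (4.3275 km)
R at 35.5470°N, 139.2647°E:
  E6: √((0.1232·111.32)² + (-0.0197·90.51)²) = √(188.090911 + 3.179257) = 13.8300 km
  E3: √((0.1289·111.32)² + (-0.1102·90.51)²) = √(205.898048 + 99.484706) = 17.4752 km
  E9: √((0.1315·111.32)² + (-0.0650·90.51)²) = √(214.288024 + 34.611454) = 15.7765 km
  E20: √((0.0374·111.32)² + (0.0155·90.51)²) = √(17.333633 + 1.968142) = 4.3934 km
  → nearest: E20 (4.3934 km)
S at 35.6715°N, 139.2734°E:
  E6: √((-0.0013·111.32)² + (-0.0284·90.51)²) = √(0.020943 + 6.607388) = 2.5746 km
  E3: √((0.0044·111.32)² + (-0.1189·90.51)²) = √(0.239912 + 115.812874) = 10.7728 km
  E9: √((0.0070·111.32)² + (-0.0737·90.51)²) = √(0.607215 + 44.496731) = 6.7159 km
  E20: √((-0.0871·111.32)² + (0.0068·90.51)²) = √(94.011873 + 0.378801) = 9.7155 km
  → nearest: E6 (2.5746 km)

P→E9; Q→E6; R→E20; S→E6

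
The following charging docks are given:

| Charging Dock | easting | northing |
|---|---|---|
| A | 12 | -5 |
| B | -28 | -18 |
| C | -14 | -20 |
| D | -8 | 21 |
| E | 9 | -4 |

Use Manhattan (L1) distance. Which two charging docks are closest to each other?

Pairwise distances:
A–B: 53
A–C: 41
A–D: 46
A–E: 4
B–C: 16
B–D: 59
B–E: 51
C–D: 47
C–E: 39
D–E: 42
Closest pair: A–E at 4.

A and E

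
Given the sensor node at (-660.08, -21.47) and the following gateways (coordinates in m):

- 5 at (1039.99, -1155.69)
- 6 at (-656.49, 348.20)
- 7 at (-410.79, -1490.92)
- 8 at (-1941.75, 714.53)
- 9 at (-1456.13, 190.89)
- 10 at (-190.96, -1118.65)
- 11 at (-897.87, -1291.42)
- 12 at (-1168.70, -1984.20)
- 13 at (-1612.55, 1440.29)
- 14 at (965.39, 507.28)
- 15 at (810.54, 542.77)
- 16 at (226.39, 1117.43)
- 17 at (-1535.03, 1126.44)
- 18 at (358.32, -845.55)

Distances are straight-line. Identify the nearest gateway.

6

Distances from (-660.08, -21.47):
5: √((1700.07)² + (-1134.22)²) = √(2890238.0049 + 1286455.0084) = 2043.70 m
6: √((3.59)² + (369.67)²) = √(12.8881 + 136655.9089) = 369.69 m
7: √((249.29)² + (-1469.45)²) = √(62145.5041 + 2159283.3025) = 1490.45 m
8: √((-1281.67)² + (736.00)²) = √(1642677.9889 + 541696.0000) = 1477.96 m
9: √((-796.05)² + (212.36)²) = √(633695.6025 + 45096.7696) = 823.89 m
10: √((469.12)² + (-1097.18)²) = √(220073.5744 + 1203803.9524) = 1193.26 m
11: √((-237.79)² + (-1269.95)²) = √(56544.0841 + 1612773.0025) = 1292.02 m
12: √((-508.62)² + (-1962.73)²) = √(258694.3044 + 3852309.0529) = 2027.56 m
13: √((-952.47)² + (1461.76)²) = √(907199.1009 + 2136742.2976) = 1744.69 m
14: √((1625.47)² + (528.75)²) = √(2642152.7209 + 279576.5625) = 1709.31 m
15: √((1470.62)² + (564.24)²) = √(2162723.1844 + 318366.7776) = 1575.15 m
16: √((886.47)² + (1138.90)²) = √(785829.0609 + 1297093.2100) = 1443.23 m
17: √((-874.95)² + (1147.91)²) = √(765537.5025 + 1317697.3681) = 1443.34 m
18: √((1018.40)² + (-824.08)²) = √(1037138.5600 + 679107.8464) = 1310.06 m
Minimum: 6 at 369.69 m.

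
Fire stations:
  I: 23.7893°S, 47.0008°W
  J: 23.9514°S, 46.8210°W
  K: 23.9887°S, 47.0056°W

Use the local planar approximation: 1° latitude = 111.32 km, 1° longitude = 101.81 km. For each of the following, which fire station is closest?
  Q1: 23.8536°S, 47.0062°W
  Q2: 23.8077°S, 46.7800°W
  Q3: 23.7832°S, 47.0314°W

Q1→I; Q2→J; Q3→I

Q1 at 23.8536°S, 47.0062°W:
  I: √((0.0643·111.32)² + (0.0054·101.81)²) = √(51.235189 + 0.302251) = 7.1790 km
  J: √((-0.0978·111.32)² + (0.1852·101.81)²) = √(118.528859 + 355.519020) = 21.7726 km
  K: √((-0.1351·111.32)² + (0.0006·101.81)²) = √(226.181507 + 0.003731) = 15.0395 km
  → nearest: I (7.1790 km)
Q2 at 23.8077°S, 46.7800°W:
  I: √((0.0184·111.32)² + (-0.2208·101.81)²) = √(4.195484 + 505.334574) = 22.5728 km
  J: √((-0.1437·111.32)² + (-0.0410·101.81)²) = √(255.893899 + 17.424029) = 16.5323 km
  K: √((-0.1810·111.32)² + (-0.2256·101.81)²) = √(405.978977 + 527.544459) = 30.5536 km
  → nearest: J (16.5323 km)
Q3 at 23.7832°S, 47.0314°W:
  I: √((-0.0061·111.32)² + (0.0306·101.81)²) = √(0.461112 + 9.705630) = 3.1885 km
  J: √((-0.1682·111.32)² + (0.2104·101.81)²) = √(350.589075 + 458.851701) = 28.4507 km
  K: √((-0.2055·111.32)² + (0.0258·101.81)²) = √(523.323272 + 6.899542) = 23.0266 km
  → nearest: I (3.1885 km)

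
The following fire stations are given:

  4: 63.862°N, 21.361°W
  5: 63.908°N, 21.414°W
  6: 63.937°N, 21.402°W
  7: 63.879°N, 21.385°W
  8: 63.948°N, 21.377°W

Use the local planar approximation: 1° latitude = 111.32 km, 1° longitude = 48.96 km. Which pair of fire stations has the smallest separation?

Pairwise distances:
4–5: 5.741 km
4–6: 8.587 km
4–7: 2.228 km
4–8: 9.606 km
5–6: 3.281 km
5–7: 3.527 km
5–8: 4.807 km
6–7: 6.510 km
6–8: 1.731 km
7–8: 7.691 km
Closest pair: 6–8 at 1.731 km.

6 and 8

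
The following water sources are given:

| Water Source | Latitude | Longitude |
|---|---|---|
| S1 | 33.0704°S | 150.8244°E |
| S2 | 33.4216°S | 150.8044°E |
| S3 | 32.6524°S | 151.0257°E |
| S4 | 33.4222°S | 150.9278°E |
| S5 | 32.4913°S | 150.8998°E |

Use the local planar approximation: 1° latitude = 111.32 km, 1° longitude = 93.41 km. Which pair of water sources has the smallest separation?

Pairwise distances:
S1–S2: 39.1402 km
S1–S3: 50.1874 km
S1–S4: 40.3358 km
S1–S5: 64.8490 km
S2–S3: 88.0872 km
S2–S4: 11.5270 km
S2–S5: 103.9437 km
S3–S4: 86.1807 km
S3–S5: 21.4458 km
S4–S5: 103.6608 km
Closest pair: S2–S4 at 11.5270 km.

S2 and S4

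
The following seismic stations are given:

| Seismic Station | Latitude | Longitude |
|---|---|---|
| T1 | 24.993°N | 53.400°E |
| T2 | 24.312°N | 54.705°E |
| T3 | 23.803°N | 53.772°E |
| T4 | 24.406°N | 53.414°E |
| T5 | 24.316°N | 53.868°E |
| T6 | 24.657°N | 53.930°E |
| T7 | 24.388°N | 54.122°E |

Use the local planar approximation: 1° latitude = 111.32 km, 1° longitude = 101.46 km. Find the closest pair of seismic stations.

T5 and T7

Pairwise distances:
T1–T2: 152.572 km
T1–T3: 137.743 km
T1–T4: 65.360 km
T1–T5: 89.075 km
T1–T6: 65.503 km
T1–T7: 99.509 km
T2–T3: 110.325 km
T2–T4: 131.402 km
T2–T5: 84.923 km
T2–T6: 87.509 km
T2–T7: 59.753 km
T3–T4: 76.323 km
T3–T5: 57.932 km
T3–T6: 96.409 km
T3–T7: 74.175 km
T4–T5: 47.140 km
T4–T6: 59.343 km
T4–T7: 71.862 km
T5–T6: 38.478 km
T5–T7: 26.988 km
T6–T7: 35.724 km
Closest pair: T5–T7 at 26.988 km.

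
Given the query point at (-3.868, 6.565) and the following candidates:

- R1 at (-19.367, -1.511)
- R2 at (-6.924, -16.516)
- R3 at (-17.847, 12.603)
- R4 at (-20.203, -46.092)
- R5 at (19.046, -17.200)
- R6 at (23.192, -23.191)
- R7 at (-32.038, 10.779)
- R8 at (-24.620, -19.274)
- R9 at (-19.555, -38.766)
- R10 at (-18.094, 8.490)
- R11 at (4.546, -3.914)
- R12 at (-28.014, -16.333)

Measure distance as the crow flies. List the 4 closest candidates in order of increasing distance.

Distances from (-3.868, 6.565):
R1: √((-15.499)² + (-8.076)²) = √(240.21900 + 65.22178) = 17.477
R2: √((-3.056)² + (-23.081)²) = √(9.33914 + 532.73256) = 23.282
R3: √((-13.979)² + (6.038)²) = √(195.41244 + 36.45744) = 15.227
R4: √((-16.335)² + (-52.657)²) = √(266.83223 + 2772.75965) = 55.132
R5: √((22.914)² + (-23.765)²) = √(525.05140 + 564.77522) = 33.013
R6: √((27.060)² + (-29.756)²) = √(732.24360 + 885.41954) = 40.220
R7: √((-28.170)² + (4.214)²) = √(793.54890 + 17.75780) = 28.483
R8: √((-20.752)² + (-25.839)²) = √(430.64550 + 667.65392) = 33.141
R9: √((-15.687)² + (-45.331)²) = √(246.08197 + 2054.89956) = 47.969
R10: √((-14.226)² + (1.925)²) = √(202.37908 + 3.70562) = 14.356
R11: √((8.414)² + (-10.479)²) = √(70.79540 + 109.80944) = 13.439
R12: √((-24.146)² + (-22.898)²) = √(583.02932 + 524.31840) = 33.277
Sorted: R11 (13.439) < R10 (14.356) < R3 (15.227) < R1 (17.477) < R2 (23.282) < R7 (28.483) < …

R11, R10, R3, R1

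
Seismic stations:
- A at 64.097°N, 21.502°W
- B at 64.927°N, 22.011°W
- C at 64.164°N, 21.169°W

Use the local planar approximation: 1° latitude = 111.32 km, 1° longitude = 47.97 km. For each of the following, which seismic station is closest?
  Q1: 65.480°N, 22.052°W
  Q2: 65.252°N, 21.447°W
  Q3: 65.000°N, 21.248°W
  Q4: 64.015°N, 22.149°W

Q1 at 65.480°N, 22.052°W:
  A: √((-1.383·111.32)² + (0.550·47.97)²) = √(23702.31445 + 696.08907) = 156.200 km
  B: √((-0.553·111.32)² + (0.041·47.97)²) = √(3789.62868 + 3.86818) = 61.591 km
  C: √((-1.316·111.32)² + (0.883·47.97)²) = √(21461.40617 + 1794.15865) = 152.498 km
  → nearest: B (61.591 km)
Q2 at 65.252°N, 21.447°W:
  A: √((-1.155·111.32)² + (-0.055·47.97)²) = √(16531.42777 + 6.96089) = 128.602 km
  B: √((-0.325·111.32)² + (-0.564·47.97)²) = √(1308.92004 + 731.97735) = 45.176 km
  C: √((-1.088·111.32)² + (0.278·47.97)²) = √(14669.12421 + 177.83983) = 121.848 km
  → nearest: B (45.176 km)
Q3 at 65.000°N, 21.248°W:
  A: √((-0.903·111.32)² + (-0.254·47.97)²) = √(10104.66444 + 148.45912) = 101.258 km
  B: √((-0.073·111.32)² + (-0.763·47.97)²) = √(66.03773 + 1339.64125) = 37.492 km
  C: √((-0.836·111.32)² + (0.079·47.97)²) = √(8660.81875 + 14.36130) = 93.141 km
  → nearest: B (37.492 km)
Q4 at 64.015°N, 22.149°W:
  A: √((0.082·111.32)² + (0.647·47.97)²) = √(83.32477 + 963.26992) = 32.351 km
  B: √((0.912·111.32)² + (0.138·47.97)²) = √(10307.09009 + 43.82255) = 101.739 km
  C: √((0.149·111.32)² + (0.980·47.97)²) = √(275.11795 + 2209.99651) = 49.851 km
  → nearest: A (32.351 km)

Q1→B; Q2→B; Q3→B; Q4→A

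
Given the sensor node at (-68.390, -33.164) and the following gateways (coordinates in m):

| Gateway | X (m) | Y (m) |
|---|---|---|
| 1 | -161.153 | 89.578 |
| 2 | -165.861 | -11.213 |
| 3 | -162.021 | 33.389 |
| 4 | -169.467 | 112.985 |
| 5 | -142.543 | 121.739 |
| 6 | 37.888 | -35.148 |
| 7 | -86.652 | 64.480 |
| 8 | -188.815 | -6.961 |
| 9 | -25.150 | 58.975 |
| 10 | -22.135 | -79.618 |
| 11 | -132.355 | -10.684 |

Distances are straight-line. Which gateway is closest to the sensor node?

Distances from (-68.390, -33.164):
1: √((-92.763)² + (122.742)²) = √(8604.97417 + 15065.59856) = 153.852 m
2: √((-97.471)² + (21.951)²) = √(9500.59584 + 481.84640) = 99.912 m
3: √((-93.631)² + (66.553)²) = √(8766.76416 + 4429.30181) = 114.874 m
4: √((-101.077)² + (146.149)²) = √(10216.55993 + 21359.53020) = 177.697 m
5: √((-74.153)² + (154.903)²) = √(5498.66741 + 23994.93941) = 171.737 m
6: √((106.278)² + (-1.984)²) = √(11295.01328 + 3.93626) = 106.297 m
7: √((-18.262)² + (97.644)²) = √(333.50064 + 9534.35074) = 99.337 m
8: √((-120.425)² + (26.203)²) = √(14502.18062 + 686.59721) = 123.243 m
9: √((43.240)² + (92.139)²) = √(1869.69760 + 8489.59532) = 101.781 m
10: √((46.255)² + (-46.454)²) = √(2139.52502 + 2157.97412) = 65.555 m
11: √((-63.965)² + (22.480)²) = √(4091.52122 + 505.35040) = 67.800 m
Minimum: 10 at 65.555 m.

10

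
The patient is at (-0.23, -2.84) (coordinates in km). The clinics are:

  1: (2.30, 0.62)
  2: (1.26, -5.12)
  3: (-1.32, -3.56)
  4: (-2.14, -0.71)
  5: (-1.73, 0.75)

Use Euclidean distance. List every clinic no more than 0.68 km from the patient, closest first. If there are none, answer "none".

none

Distances from (-0.23, -2.84):
1: √((2.53)² + (3.46)²) = √(6.4009 + 11.9716) = 4.29 km
2: √((1.49)² + (-2.28)²) = √(2.2201 + 5.1984) = 2.72 km
3: √((-1.09)² + (-0.72)²) = √(1.1881 + 0.5184) = 1.31 km
4: √((-1.91)² + (2.13)²) = √(3.6481 + 4.5369) = 2.86 km
5: √((-1.50)² + (3.59)²) = √(2.2500 + 12.8881) = 3.89 km
Threshold 0.68 km: none within range.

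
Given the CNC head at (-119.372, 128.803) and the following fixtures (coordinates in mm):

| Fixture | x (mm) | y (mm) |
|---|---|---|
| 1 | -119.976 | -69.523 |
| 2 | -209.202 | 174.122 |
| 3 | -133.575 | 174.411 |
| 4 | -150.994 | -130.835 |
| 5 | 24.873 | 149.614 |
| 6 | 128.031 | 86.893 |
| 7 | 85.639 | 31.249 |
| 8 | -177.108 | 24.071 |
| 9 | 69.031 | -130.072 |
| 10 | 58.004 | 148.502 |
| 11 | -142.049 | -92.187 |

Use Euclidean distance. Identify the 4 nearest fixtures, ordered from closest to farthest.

Distances from (-119.372, 128.803):
1: 198.327 mm
2: 100.614 mm
3: 47.768 mm
4: 261.557 mm
5: 145.739 mm
6: 250.928 mm
7: 227.038 mm
8: 119.592 mm
9: 320.175 mm
10: 178.467 mm
11: 222.150 mm
Sorted: 3 (47.768 mm) < 2 (100.614 mm) < 8 (119.592 mm) < 5 (145.739 mm) < 10 (178.467 mm) < 1 (198.327 mm) < …

3, 2, 8, 5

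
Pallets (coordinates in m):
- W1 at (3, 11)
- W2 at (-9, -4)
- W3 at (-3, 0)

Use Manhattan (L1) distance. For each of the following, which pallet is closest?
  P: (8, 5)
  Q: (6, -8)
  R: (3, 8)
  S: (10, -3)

P at (8, 5):
  W1: 11 m
  W2: 26 m
  W3: 16 m
  → nearest: W1 (11 m)
Q at (6, -8):
  W1: 22 m
  W2: 19 m
  W3: 17 m
  → nearest: W3 (17 m)
R at (3, 8):
  W1: 3 m
  W2: 24 m
  W3: 14 m
  → nearest: W1 (3 m)
S at (10, -3):
  W1: 21 m
  W2: 20 m
  W3: 16 m
  → nearest: W3 (16 m)

P→W1; Q→W3; R→W1; S→W3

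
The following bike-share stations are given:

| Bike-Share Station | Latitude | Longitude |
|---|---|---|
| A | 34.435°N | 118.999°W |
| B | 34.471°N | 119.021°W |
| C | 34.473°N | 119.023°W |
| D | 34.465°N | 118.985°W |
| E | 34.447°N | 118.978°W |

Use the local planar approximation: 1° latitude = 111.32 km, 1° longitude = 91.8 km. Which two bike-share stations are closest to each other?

B and C

Pairwise distances:
A–B: 4.488 km
A–C: 4.770 km
A–D: 3.578 km
A–E: 2.345 km
B–C: 0.289 km
B–D: 3.372 km
B–E: 4.767 km
C–D: 3.600 km
C–E: 5.044 km
D–E: 2.104 km
Closest pair: B–C at 0.289 km.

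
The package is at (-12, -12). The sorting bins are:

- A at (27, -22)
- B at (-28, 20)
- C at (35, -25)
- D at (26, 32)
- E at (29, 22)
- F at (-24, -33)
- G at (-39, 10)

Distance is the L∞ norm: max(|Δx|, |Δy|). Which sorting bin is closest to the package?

Distances from (-12, -12):
A: max(|39|, |-10|) = 39
B: max(|-16|, |32|) = 32
C: max(|47|, |-13|) = 47
D: max(|38|, |44|) = 44
E: max(|41|, |34|) = 41
F: max(|-12|, |-21|) = 21
G: max(|-27|, |22|) = 27
Minimum: F at 21.

F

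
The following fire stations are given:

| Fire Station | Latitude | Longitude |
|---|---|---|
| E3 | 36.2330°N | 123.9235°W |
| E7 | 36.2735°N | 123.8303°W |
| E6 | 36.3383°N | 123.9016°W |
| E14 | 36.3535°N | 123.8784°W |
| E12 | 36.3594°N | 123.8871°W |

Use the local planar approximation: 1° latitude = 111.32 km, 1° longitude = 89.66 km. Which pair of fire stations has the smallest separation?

E14 and E12

Pairwise distances:
E14–E12: √((0.0059·111.32)² + (-0.0087·89.66)²) = √(0.431370 + 0.608466) = 1.0197 km
E6–E14: √((0.0152·111.32)² + (0.0232·89.66)²) = √(2.863081 + 4.326866) = 2.6814 km
E6–E12: √((0.0211·111.32)² + (0.0145·89.66)²) = √(5.517106 + 1.690182) = 2.6846 km
E3–E7: √((0.0405·111.32)² + (0.0932·89.66)²) = √(20.326212 + 69.827950) = 9.4950 km
E7–E6: √((0.0648·111.32)² + (-0.0713·89.66)²) = √(52.035102 + 40.867355) = 9.6386 km
E7–E14: √((0.0800·111.32)² + (-0.0481·89.66)²) = √(79.309711 + 18.598916) = 9.8949 km
E7–E12: √((0.0859·111.32)² + (-0.0568·89.66)²) = √(91.439264 + 25.935471) = 10.8340 km
E3–E6: √((0.1053·111.32)² + (0.0219·89.66)²) = √(137.405190 + 3.855544) = 11.8853 km
E3–E14: √((0.1205·111.32)² + (0.0451·89.66)²) = √(179.937006 + 16.351235) = 14.0103 km
E3–E12: √((0.1264·111.32)² + (0.0364·89.66)²) = √(197.988763 + 10.651242) = 14.4444 km
Closest pair: E14–E12 at 1.0197 km.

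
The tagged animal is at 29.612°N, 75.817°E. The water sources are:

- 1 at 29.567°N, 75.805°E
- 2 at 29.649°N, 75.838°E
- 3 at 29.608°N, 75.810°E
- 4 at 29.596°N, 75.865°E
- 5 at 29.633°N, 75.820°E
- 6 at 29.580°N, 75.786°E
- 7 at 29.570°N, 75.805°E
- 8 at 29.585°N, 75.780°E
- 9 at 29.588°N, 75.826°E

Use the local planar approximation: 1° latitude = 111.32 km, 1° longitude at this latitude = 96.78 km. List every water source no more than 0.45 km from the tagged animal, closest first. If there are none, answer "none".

none

Distances from 29.612°N, 75.817°E:
1: 5.142 km
2: 4.593 km
3: 0.811 km
4: 4.975 km
5: 2.356 km
6: 4.657 km
7: 4.818 km
8: 4.675 km
9: 2.810 km
Threshold 0.45 km: none within range.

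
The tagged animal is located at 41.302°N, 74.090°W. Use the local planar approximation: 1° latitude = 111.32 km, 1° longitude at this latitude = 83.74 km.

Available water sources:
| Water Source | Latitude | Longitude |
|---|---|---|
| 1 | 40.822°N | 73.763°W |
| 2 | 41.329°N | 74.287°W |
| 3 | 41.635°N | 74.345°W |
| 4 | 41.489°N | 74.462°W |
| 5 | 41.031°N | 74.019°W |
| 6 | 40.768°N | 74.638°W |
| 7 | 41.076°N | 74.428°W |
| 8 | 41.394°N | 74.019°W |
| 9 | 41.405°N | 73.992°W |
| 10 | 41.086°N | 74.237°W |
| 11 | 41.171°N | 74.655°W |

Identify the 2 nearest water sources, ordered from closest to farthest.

8, 9

Distances from 41.302°N, 74.090°W:
1: √((-0.480·111.32)² + (0.327·83.74)²) = √(2855.14961 + 749.82759) = 60.041 km
2: √((0.027·111.32)² + (-0.197·83.74)²) = √(9.03387 + 272.14375) = 16.768 km
3: √((0.333·111.32)² + (-0.255·83.74)²) = √(1374.15228 + 455.98050) = 42.780 km
4: √((0.187·111.32)² + (-0.372·83.74)²) = √(433.34083 + 970.40225) = 37.467 km
5: √((-0.271·111.32)² + (0.071·83.74)²) = √(910.09133 + 35.34945) = 30.748 km
6: √((-0.534·111.32)² + (-0.548·83.74)²) = √(3533.69376 + 2105.84805) = 75.097 km
7: √((-0.226·111.32)² + (-0.338·83.74)²) = √(632.94107 + 801.12321) = 37.869 km
8: √((0.092·111.32)² + (0.071·83.74)²) = √(104.88709 + 35.34945) = 11.842 km
9: √((0.103·111.32)² + (0.098·83.74)²) = √(131.46824 + 67.34697) = 14.100 km
10: √((-0.216·111.32)² + (-0.147·83.74)²) = √(578.16780 + 151.53068) = 27.013 km
11: √((-0.131·111.32)² + (-0.565·83.74)²) = √(212.66156 + 2238.52943) = 49.510 km
Sorted: 8 (11.842 km) < 9 (14.100 km) < 2 (16.768 km) < 10 (27.013 km) < …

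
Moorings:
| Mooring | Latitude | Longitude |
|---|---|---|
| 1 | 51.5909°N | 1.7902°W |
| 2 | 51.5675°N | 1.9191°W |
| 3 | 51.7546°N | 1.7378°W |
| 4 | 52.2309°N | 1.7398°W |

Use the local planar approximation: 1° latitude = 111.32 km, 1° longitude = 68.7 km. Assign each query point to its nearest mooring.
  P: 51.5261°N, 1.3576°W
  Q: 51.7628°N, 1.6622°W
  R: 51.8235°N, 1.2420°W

P→1; Q→3; R→3

P at 51.5261°N, 1.3576°W:
  1: 30.5825 km
  2: 38.8494 km
  3: 36.4591 km
  4: 82.7354 km
  → nearest: 1 (30.5825 km)
Q at 51.7628°N, 1.6622°W:
  1: 21.0597 km
  2: 28.0027 km
  3: 5.2733 km
  4: 52.3809 km
  → nearest: 3 (5.2733 km)
R at 51.8235°N, 1.2420°W:
  1: 45.7037 km
  2: 54.5522 km
  3: 34.9143 km
  4: 56.8009 km
  → nearest: 3 (34.9143 km)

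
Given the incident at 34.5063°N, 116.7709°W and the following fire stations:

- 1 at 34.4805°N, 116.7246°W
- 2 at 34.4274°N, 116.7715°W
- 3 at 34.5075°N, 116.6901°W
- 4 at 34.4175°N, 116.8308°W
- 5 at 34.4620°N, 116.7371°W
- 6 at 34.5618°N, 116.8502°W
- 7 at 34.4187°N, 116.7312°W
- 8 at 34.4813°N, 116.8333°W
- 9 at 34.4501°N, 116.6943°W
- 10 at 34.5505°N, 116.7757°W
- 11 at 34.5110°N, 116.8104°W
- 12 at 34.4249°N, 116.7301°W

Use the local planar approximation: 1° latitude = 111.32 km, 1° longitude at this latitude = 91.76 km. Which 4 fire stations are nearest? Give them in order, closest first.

Distances from 34.5063°N, 116.7709°W:
1: 5.1282 km
2: 8.7833 km
3: 7.4154 km
4: 11.3105 km
5: 5.8257 km
6: 9.5456 km
7: 10.4098 km
8: 6.3663 km
9: 9.4098 km
10: 4.9400 km
11: 3.6621 km
12: 9.8044 km
Sorted: 11 (3.6621 km) < 10 (4.9400 km) < 1 (5.1282 km) < 5 (5.8257 km) < 8 (6.3663 km) < 3 (7.4154 km) < …

11, 10, 1, 5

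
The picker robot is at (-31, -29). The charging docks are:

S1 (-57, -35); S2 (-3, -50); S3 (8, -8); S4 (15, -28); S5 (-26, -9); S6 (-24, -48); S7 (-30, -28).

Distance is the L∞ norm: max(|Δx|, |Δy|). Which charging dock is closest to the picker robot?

S7

Distances from (-31, -29):
S1: max(|-26|, |-6|) = 26
S2: max(|28|, |-21|) = 28
S3: max(|39|, |21|) = 39
S4: max(|46|, |1|) = 46
S5: max(|5|, |20|) = 20
S6: max(|7|, |-19|) = 19
S7: max(|1|, |1|) = 1
Minimum: S7 at 1.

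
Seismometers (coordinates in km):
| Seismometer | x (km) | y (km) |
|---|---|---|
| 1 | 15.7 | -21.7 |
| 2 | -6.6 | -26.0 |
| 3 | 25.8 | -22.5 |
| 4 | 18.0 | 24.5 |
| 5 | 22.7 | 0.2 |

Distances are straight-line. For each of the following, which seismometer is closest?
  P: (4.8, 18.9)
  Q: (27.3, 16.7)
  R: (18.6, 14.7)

P at (4.8, 18.9):
  1: 42.0 km
  2: 46.3 km
  3: 46.4 km
  4: 14.3 km
  5: 25.9 km
  → nearest: 4 (14.3 km)
Q at (27.3, 16.7):
  1: 40.1 km
  2: 54.5 km
  3: 39.2 km
  4: 12.1 km
  5: 17.1 km
  → nearest: 4 (12.1 km)
R at (18.6, 14.7):
  1: 36.5 km
  2: 47.9 km
  3: 37.9 km
  4: 9.8 km
  5: 15.1 km
  → nearest: 4 (9.8 km)

P→4; Q→4; R→4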